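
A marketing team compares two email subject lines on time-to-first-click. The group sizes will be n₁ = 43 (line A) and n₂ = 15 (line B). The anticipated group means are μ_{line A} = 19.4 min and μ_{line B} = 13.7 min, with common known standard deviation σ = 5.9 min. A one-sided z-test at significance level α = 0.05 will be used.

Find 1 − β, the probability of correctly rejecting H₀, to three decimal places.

Power ≈ 0.943

Standardized effect: d = |μ_{line A} − μ_{line B}| / σ = |19.4 − 13.7| / 5.9 = 0.9661
Noncentrality parameter: δ = d / √(1/n₁ + 1/n₂) = 0.9661 / √(1/43 + 1/15) = 3.2217
Critical value for a one-sided test at α = 0.05: z_α = 1.645.
Power = Φ(δ − 1.645) = Φ(1.577) = 0.9426.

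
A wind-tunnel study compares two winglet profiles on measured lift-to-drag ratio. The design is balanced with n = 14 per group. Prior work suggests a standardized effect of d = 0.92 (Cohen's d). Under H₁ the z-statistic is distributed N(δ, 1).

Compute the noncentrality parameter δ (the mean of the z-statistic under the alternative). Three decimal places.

The noncentrality parameter scales effect size by the design's sample-size factor: δ = d·√(n/2) = 0.92 × √(14/2) = 2.4341

δ ≈ 2.434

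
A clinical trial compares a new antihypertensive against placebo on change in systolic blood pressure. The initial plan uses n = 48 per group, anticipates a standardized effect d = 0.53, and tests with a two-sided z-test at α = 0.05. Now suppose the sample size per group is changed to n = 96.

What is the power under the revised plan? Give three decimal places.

With n = 96 per group: δ = d·√(n/2) = 0.53 × √(96/2) = 3.6719. Critical value z_{0.025} = 1.960.
Revised power = Φ(δ − 1.960) + Φ(−δ − 1.960) = Φ(1.712) + Φ(-5.632) = 0.9566 + 0.0000 = 0.9566.

Power ≈ 0.957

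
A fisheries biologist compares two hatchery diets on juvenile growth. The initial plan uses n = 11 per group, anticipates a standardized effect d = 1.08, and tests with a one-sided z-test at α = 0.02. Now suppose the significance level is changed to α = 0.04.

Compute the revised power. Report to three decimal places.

δ = d·√(n/2) = 1.08 × √(11/2) = 2.5328 (unchanged). New critical value: z_{0.04} = 1.751.
Revised power = Φ(δ − 1.751) = Φ(0.782) = 0.7829.

Power ≈ 0.783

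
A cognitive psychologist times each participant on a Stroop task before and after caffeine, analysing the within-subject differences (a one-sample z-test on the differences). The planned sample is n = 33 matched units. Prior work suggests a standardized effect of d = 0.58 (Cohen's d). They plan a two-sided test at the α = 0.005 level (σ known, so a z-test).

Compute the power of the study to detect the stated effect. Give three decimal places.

Power ≈ 0.700

Noncentrality parameter: δ = d·√n = 0.58 × √33 = 3.3318
Two-sided α = 0.005 → critical value z_{0.0025} = 2.807.
Power = Φ(δ − 2.807) + Φ(−δ − 2.807) = Φ(0.525) + Φ(-6.139) = 0.7001 + 0.0000 = 0.7001.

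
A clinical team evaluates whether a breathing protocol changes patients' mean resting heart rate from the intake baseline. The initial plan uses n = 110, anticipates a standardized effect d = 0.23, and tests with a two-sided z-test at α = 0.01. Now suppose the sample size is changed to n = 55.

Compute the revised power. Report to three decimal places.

With n = 55: δ = d·√n = 0.23 × √55 = 1.7057. Critical value z_{0.005} = 2.576.
Revised power = Φ(δ − 2.576) + Φ(−δ − 2.576) = Φ(-0.870) + Φ(-4.282) = 0.1921 + 0.0000 = 0.1921.

Power ≈ 0.192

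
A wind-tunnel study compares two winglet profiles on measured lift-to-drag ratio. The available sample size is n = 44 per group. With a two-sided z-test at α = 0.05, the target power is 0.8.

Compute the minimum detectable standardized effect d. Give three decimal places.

d ≈ 0.597

Required noncentrality: δ = z_{0.025} + z_{0.20} = 1.960 + 0.842 = 2.802.
(Lower-tail contribution to power is negligible for δ > 0.)
δ = d·√(n/2) ⇒ d = δ/√(n/2) = 2.802/√(44/2) = 0.5973.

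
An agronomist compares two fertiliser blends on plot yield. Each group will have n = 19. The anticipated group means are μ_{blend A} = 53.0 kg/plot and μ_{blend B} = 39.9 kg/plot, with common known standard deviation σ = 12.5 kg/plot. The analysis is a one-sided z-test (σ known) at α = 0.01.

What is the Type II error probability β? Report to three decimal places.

β ≈ 0.183

Standardized effect: d = |μ_{blend A} − μ_{blend B}| / σ = |53.0 − 39.9| / 12.5 = 1.0480
Noncentrality parameter: δ = d·√(n/2) = 1.0480 × √(19/2) = 3.2302
Critical value for a one-sided test at α = 0.01: z_α = 2.326.
Power = P(Z > 2.326 − δ) = Φ(0.904) = 0.8170.
Type II error: β = 1 − power = 1 − 0.8170 = 0.1830.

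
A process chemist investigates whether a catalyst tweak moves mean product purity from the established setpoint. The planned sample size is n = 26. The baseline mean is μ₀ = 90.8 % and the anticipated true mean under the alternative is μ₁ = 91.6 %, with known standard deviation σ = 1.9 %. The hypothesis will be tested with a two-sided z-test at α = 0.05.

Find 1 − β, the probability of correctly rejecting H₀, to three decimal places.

Standardized effect: d = |μ₁ − μ₀| / σ = |91.6 − 90.8| / 1.9 = 0.4211
Noncentrality parameter: λ = d·√n = 0.4211 × √26 = 2.1470
Critical value for a two-sided test at α = 0.05: z_{α/2} = 1.960.
Power = Φ(λ − 1.960) + Φ(−λ − 1.960) = Φ(0.187) + Φ(-4.107) = 0.5742 + 0.0000 = 0.5742.

Power ≈ 0.574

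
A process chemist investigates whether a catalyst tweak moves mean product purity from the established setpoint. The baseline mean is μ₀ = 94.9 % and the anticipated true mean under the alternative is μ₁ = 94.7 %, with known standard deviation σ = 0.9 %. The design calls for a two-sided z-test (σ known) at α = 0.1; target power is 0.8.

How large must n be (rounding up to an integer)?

Standardized effect: d = |μ₁ − μ₀| / σ = |94.7 − 94.9| / 0.9 = 0.2222
Set Φ(δ − 1.645) = 0.8; then δ − 1.645 = Φ⁻¹(0.8) = 0.842, giving δ = 2.486.
(Ignoring the negligible lower-tail rejection probability gives the usual closed-form inversion.)
δ = d·√n ⇒ n = (δ/d)² = (2.486 / 0.2222)² = 125.20.
Rounding up, n = 126.

n = 126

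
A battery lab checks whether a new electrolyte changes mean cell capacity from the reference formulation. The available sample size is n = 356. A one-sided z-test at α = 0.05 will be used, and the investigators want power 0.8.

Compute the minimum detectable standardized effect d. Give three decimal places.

d ≈ 0.132

Need Φ(δ − 1.645) = 0.8, so δ = 1.645 + 0.842 = 2.486.
δ = d·√n ⇒ d = δ/√n = 2.486/√356 = 0.1318.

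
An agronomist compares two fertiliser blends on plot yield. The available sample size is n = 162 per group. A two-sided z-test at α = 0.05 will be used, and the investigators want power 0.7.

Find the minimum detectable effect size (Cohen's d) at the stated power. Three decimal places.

Need Φ(δ − 1.960) = 0.7, so δ = 1.960 + 0.524 = 2.484.
(The second rejection-region term Φ(−δ − z_{α/2}) is negligible and dropped.)
δ = d·√(n/2) ⇒ d = δ/√(n/2) = 2.484/√(162/2) = 0.2760.

d ≈ 0.276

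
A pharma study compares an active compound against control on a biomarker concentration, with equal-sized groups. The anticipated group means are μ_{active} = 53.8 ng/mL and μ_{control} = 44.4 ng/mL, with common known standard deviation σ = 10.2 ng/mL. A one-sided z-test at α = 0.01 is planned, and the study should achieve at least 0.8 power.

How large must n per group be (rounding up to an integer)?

Standardized effect: d = |μ_{active} − μ_{control}| / σ = |53.8 − 44.4| / 10.2 = 0.9216
Set Φ(δ − 2.326) = 0.8; then δ − 2.326 = Φ⁻¹(0.8) = 0.842, giving δ = 3.168.
δ = d·√(n/2) ⇒ n = 2(δ/d)² = 2 × (3.168 / 0.9216)² = 23.63.
Round up to the next whole unit.

n = 24 per group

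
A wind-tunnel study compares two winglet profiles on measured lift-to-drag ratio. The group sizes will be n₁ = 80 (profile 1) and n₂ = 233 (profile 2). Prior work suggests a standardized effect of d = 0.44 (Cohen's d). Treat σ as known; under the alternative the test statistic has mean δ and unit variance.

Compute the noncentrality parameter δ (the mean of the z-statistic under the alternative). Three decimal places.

δ ≈ 3.395

The noncentrality parameter scales effect size by the design's sample-size factor: δ = d / √(1/n₁ + 1/n₂) = 0.44 / √(1/80 + 1/233) = 3.3955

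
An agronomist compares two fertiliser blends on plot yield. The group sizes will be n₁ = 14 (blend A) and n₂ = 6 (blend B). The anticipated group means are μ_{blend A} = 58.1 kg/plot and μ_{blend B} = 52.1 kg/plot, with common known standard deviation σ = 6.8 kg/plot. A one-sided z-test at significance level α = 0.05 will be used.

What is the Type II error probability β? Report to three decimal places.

β ≈ 0.435

Standardized effect: d = |μ_{blend A} − μ_{blend B}| / σ = |58.1 − 52.1| / 6.8 = 0.8824
Noncentrality parameter: δ = d / √(1/n₁ + 1/n₂) = 0.8824 / √(1/14 + 1/6) = 1.8083
One-sided α = 0.05 → critical value z_{0.05} = 1.645.
Power = P(Z > 1.645 − δ) = Φ(0.163) = 0.5649.
Type II error: β = 1 − power = 1 − 0.5649 = 0.4351.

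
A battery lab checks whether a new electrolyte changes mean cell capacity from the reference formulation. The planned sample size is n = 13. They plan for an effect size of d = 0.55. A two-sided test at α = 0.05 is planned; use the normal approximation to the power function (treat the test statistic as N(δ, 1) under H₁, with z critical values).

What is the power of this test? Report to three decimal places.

Power ≈ 0.509

Noncentrality parameter: δ = d·√n = 0.55 × √13 = 1.9831
Critical value for a two-sided test at α = 0.05: z_{α/2} = 1.960.
Power = Φ(δ − 1.960) + Φ(−δ − 1.960) = Φ(0.023) + Φ(-3.943) = 0.5092 + 0.0000 = 0.5093.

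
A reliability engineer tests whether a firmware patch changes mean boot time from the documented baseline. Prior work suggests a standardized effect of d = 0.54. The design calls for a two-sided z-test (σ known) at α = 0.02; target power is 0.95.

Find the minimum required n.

n = 55

Set Φ(δ − 2.326) = 0.95; then δ − 2.326 = Φ⁻¹(0.95) = 1.645, giving δ = 3.971.
(The Φ(−δ − z_{α/2}) term is vanishingly small for δ > 0 and is dropped in the standard sample-size formula.)
δ = d·√n ⇒ n = (δ/d)² = (3.971 / 0.54)² = 54.08.
Rounding up, n = 55.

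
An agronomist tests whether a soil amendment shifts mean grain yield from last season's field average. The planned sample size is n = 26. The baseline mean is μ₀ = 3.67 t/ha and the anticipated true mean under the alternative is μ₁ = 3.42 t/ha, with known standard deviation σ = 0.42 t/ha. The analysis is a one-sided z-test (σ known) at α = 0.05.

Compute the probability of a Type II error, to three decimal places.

Standardized effect: d = |μ₁ − μ₀| / σ = |3.42 − 3.67| / 0.42 = 0.5952
Noncentrality parameter: δ = d·√n = 0.5952 × √26 = 3.0351
Critical value for a one-sided test at α = 0.05: z_α = 1.645.
Power = Φ(δ − 1.645) = Φ(1.390) = 0.9178.
Type II error: β = 1 − power = 1 − 0.9178 = 0.0822.

β ≈ 0.082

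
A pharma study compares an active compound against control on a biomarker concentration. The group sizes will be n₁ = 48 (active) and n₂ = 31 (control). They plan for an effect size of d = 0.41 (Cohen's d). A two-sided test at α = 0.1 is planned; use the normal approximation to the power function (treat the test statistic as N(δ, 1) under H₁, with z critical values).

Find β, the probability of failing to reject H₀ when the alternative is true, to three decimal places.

Noncentrality parameter: δ = d / √(1/n₁ + 1/n₂) = 0.41 / √(1/48 + 1/31) = 1.7794
Critical value for a two-sided test at α = 0.1: z_{α/2} = 1.645.
Power = Φ(δ − 1.645) + Φ(−δ − 1.645) = Φ(0.135) + Φ(-3.424) = 0.5535 + 0.0003 = 0.5538.
Type II error: β = 1 − power = 1 − 0.5538 = 0.4462.

β ≈ 0.446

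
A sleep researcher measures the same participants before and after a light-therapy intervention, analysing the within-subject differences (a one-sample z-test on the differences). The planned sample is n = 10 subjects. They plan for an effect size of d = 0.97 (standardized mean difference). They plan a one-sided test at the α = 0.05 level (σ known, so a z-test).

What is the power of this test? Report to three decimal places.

Power ≈ 0.923

Noncentrality parameter: δ = d·√n = 0.97 × √10 = 3.0674
Critical value for a one-sided test at α = 0.05: z_α = 1.645.
Power = P(Z > 1.645 − δ) = Φ(1.423) = 0.9226.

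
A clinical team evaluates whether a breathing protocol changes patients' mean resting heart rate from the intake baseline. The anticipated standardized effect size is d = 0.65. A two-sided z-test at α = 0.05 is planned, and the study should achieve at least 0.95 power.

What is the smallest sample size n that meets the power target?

For power 0.95 need Φ(δ − z_{0.025}) = 0.95, so δ = z_{0.025} + z_{0.05} = 1.960 + 1.645 = 3.605.
(For δ > 0 the lower-tail rejection region contributes negligibly to power, so the one-term inversion is standard.)
δ = d·√n ⇒ n = (δ/d)² = (3.605 / 0.65)² = 30.76.
Rounding up, n = 31.

n = 31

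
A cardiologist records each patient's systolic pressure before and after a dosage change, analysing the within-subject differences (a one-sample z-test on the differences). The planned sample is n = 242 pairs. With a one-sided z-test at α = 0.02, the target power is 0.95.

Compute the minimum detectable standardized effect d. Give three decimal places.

d ≈ 0.238

Required noncentrality: δ = z_{0.02} + z_{0.05} = 2.054 + 1.645 = 3.699.
δ = d·√n ⇒ d = δ/√n = 3.699/√242 = 0.2378.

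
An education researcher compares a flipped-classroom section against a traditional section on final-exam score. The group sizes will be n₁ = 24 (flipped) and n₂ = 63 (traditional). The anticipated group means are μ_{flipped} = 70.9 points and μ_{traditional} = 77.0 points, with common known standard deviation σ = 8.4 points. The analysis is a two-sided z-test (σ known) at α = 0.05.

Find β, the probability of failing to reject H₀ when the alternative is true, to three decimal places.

Standardized effect: d = |μ_{flipped} − μ_{traditional}| / σ = |70.9 − 77.0| / 8.4 = 0.7262
Noncentrality parameter: δ = d / √(1/n₁ + 1/n₂) = 0.7262 / √(1/24 + 1/63) = 3.0274
Critical value for a two-sided test at α = 0.05: z_{α/2} = 1.960.
Power = Φ(δ − 1.960) + Φ(−δ − 1.960) = Φ(1.067) + Φ(-4.987) = 0.8571 + 0.0000 = 0.8571.
Type II error: β = 1 − power = 1 − 0.8571 = 0.1429.

β ≈ 0.143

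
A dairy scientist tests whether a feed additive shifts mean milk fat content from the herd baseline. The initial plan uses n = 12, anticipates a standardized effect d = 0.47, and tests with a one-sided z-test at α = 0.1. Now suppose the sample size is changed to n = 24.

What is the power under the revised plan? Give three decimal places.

With n = 24: δ = d·√n = 0.47 × √24 = 2.3025. Critical value z_{0.1} = 1.282.
Revised power = Φ(δ − 1.282) = Φ(1.021) = 0.8464.

Power ≈ 0.846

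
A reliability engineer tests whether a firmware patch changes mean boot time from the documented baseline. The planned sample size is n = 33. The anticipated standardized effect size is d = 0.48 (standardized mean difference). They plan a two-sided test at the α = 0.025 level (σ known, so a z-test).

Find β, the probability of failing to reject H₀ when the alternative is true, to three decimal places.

Noncentrality parameter: δ = d·√n = 0.48 × √33 = 2.7574
Critical value for a two-sided test at α = 0.025: z_{α/2} = 2.241.
Power = Φ(δ − 2.241) + Φ(−δ − 2.241) = Φ(0.516) + Φ(-4.999) = 0.6971 + 0.0000 = 0.6971.
Type II error: β = 1 − power = 1 − 0.6971 = 0.3029.

β ≈ 0.303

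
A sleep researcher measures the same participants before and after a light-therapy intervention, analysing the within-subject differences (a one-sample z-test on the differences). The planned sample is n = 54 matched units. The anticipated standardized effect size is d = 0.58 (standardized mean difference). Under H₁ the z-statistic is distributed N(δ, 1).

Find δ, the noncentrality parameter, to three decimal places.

δ ≈ 4.262

The noncentrality parameter scales effect size by the design's sample-size factor: δ = d·√n = 0.58 × √54 = 4.2621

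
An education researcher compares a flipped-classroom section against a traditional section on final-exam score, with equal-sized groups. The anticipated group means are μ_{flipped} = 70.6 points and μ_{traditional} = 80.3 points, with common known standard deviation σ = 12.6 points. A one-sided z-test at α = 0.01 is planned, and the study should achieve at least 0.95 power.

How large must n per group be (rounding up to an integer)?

n = 54 per group

Standardized effect: d = |μ_{flipped} − μ_{traditional}| / σ = |70.6 − 80.3| / 12.6 = 0.7698
For power 0.95 need Φ(δ − z_{0.01}) = 0.95, so δ = z_{0.01} + z_{0.05} = 2.326 + 1.645 = 3.971.
δ = d·√(n/2) ⇒ n = 2(δ/d)² = 2 × (3.971 / 0.7698)² = 53.22.
Round up to the next whole unit.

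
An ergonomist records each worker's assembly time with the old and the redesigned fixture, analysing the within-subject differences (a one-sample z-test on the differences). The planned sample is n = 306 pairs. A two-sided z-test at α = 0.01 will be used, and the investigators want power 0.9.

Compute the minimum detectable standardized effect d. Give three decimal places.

d ≈ 0.221

Required noncentrality: δ = z_{0.005} + z_{0.10} = 2.576 + 1.282 = 3.857.
(The second rejection-region term Φ(−δ − z_{α/2}) is negligible and dropped.)
δ = d·√n ⇒ d = δ/√n = 3.857/√306 = 0.2205.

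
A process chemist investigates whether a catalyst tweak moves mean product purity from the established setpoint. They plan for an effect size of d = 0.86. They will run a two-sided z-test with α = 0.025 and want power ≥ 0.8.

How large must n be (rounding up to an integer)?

n = 13

For power 0.8 need Φ(δ − z_{0.0125}) = 0.8, so δ = z_{0.0125} + z_{0.20} = 2.241 + 0.842 = 3.083.
(For δ > 0 the lower-tail rejection region contributes negligibly to power, so the one-term inversion is standard.)
δ = d·√n ⇒ n = (δ/d)² = (3.083 / 0.86)² = 12.85.
Round up to the next whole unit.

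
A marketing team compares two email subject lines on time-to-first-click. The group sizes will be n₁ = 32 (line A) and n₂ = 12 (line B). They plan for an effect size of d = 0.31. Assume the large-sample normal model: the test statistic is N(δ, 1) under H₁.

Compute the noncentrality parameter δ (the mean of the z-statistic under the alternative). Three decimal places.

The noncentrality parameter scales effect size by the design's sample-size factor: δ = d / √(1/n₁ + 1/n₂) = 0.31 / √(1/32 + 1/12) = 0.9158

δ ≈ 0.916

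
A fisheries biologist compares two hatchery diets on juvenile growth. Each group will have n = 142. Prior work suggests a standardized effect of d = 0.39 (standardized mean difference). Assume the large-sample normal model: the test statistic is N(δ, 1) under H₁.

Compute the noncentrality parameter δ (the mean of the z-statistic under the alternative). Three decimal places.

The noncentrality parameter scales effect size by the design's sample-size factor: δ = d·√(n/2) = 0.39 × √(142/2) = 3.2862

δ ≈ 3.286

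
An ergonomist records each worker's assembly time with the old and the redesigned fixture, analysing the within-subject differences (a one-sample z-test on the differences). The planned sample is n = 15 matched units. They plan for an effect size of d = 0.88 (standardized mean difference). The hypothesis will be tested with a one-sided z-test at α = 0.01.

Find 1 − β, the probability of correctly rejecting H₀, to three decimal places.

Noncentrality parameter: δ = d·√n = 0.88 × √15 = 3.4082
Critical value for a one-sided test at α = 0.01: z_α = 2.326.
Power = Φ(δ − 2.326) = Φ(1.082) = 0.8603.

Power ≈ 0.860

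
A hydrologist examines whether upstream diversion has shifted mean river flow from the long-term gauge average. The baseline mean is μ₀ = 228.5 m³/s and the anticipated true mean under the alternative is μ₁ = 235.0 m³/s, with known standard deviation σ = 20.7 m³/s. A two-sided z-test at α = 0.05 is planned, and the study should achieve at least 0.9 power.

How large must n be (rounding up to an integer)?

n = 107

Standardized effect: d = |μ₁ − μ₀| / σ = |235.0 − 228.5| / 20.7 = 0.3140
Set Φ(δ − 1.960) = 0.9; then δ − 1.960 = Φ⁻¹(0.9) = 1.282, giving δ = 3.242.
(Ignoring the negligible lower-tail rejection probability gives the usual closed-form inversion.)
δ = d·√n ⇒ n = (δ/d)² = (3.242 / 0.3140)² = 106.56.
Rounding up, n = 107.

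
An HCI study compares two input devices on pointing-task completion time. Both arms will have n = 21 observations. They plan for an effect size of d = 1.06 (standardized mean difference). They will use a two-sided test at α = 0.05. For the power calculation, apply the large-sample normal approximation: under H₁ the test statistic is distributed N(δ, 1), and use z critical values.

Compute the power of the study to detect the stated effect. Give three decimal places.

Noncentrality parameter: δ = d·√(n/2) = 1.06 × √(21/2) = 3.4348
Two-sided α = 0.05 → critical value z_{0.025} = 1.960.
Power = Φ(δ − 1.960) + Φ(−δ − 1.960) = Φ(1.475) + Φ(-5.395) = 0.9299 + 0.0000 = 0.9299.

Power ≈ 0.930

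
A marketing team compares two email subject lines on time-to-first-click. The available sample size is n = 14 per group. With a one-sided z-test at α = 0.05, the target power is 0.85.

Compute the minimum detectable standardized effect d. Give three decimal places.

Need Φ(δ − 1.645) = 0.85, so δ = 1.645 + 1.036 = 2.681.
δ = d·√(n/2) ⇒ d = δ/√(n/2) = 2.681/√(14/2) = 1.0134.

d ≈ 1.013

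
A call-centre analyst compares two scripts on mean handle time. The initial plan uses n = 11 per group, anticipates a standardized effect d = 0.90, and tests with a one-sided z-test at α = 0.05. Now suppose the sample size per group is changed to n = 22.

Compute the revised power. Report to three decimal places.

With n = 22 per group: δ = d·√(n/2) = 0.90 × √(22/2) = 2.9850. Critical value z_{0.05} = 1.645.
Revised power = P(Z > 1.645 − δ) = Φ(1.340) = 0.9099.

Power ≈ 0.910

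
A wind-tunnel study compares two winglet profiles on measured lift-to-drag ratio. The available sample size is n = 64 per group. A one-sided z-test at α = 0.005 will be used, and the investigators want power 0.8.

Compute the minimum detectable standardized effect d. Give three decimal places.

Required noncentrality: δ = z_{0.005} + z_{0.20} = 2.576 + 0.842 = 3.417.
δ = d·√(n/2) ⇒ d = δ/√(n/2) = 3.417/√(64/2) = 0.6041.

d ≈ 0.604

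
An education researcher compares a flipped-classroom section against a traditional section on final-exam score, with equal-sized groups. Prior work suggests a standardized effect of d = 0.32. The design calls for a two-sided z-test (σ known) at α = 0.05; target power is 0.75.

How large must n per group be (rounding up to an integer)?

n = 136 per group

Set Φ(δ − 1.960) = 0.75; then δ − 1.960 = Φ⁻¹(0.75) = 0.674, giving δ = 2.634.
(Ignoring the negligible lower-tail rejection probability gives the usual closed-form inversion.)
δ = d·√(n/2) ⇒ n = 2(δ/d)² = 2 × (2.634 / 0.32)² = 135.55.
Round up to the next whole unit.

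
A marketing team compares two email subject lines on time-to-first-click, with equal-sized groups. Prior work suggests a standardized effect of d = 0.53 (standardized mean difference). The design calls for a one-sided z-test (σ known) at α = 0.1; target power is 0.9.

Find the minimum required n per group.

n = 47 per group

Set Φ(δ − 1.282) = 0.9; then δ − 1.282 = Φ⁻¹(0.9) = 1.282, giving δ = 2.563.
δ = d·√(n/2) ⇒ n = 2(δ/d)² = 2 × (2.563 / 0.53)² = 46.77.
Round up to the next whole unit.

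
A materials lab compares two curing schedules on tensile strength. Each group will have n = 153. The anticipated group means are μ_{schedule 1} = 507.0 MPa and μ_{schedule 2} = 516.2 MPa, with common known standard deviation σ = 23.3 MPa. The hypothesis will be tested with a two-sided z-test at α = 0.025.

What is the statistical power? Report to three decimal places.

Power ≈ 0.887

Standardized effect: d = |μ_{schedule 1} − μ_{schedule 2}| / σ = |507.0 − 516.2| / 23.3 = 0.3948
Noncentrality parameter: δ = d·√(n/2) = 0.3948 × √(153/2) = 3.4535
Critical value for a two-sided test at α = 0.025: z_{α/2} = 2.241.
Power = Φ(δ − 2.241) + Φ(−δ − 2.241) = Φ(1.212) + Φ(-5.695) = 0.8873 + 0.0000 = 0.8873.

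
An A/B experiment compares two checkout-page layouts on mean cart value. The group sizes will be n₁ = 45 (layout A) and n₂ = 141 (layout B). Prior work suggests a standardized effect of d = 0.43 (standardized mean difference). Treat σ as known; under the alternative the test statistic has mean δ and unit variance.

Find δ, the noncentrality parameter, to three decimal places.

δ ≈ 2.511

The noncentrality parameter scales effect size by the design's sample-size factor: δ = d / √(1/n₁ + 1/n₂) = 0.43 / √(1/45 + 1/141) = 2.5115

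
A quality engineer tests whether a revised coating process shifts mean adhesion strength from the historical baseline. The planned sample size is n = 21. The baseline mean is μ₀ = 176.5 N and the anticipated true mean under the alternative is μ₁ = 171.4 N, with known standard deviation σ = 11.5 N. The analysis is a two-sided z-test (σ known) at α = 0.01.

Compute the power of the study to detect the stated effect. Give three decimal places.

Power ≈ 0.293

Standardized effect: d = |μ₁ − μ₀| / σ = |171.4 − 176.5| / 11.5 = 0.4435
Noncentrality parameter: δ = d·√n = 0.4435 × √21 = 2.0323
Critical value for a two-sided test at α = 0.01: z_{α/2} = 2.576.
Power = Φ(δ − 2.576) + Φ(−δ − 2.576) = Φ(-0.544) + Φ(-4.608) = 0.2934 + 0.0000 = 0.2934.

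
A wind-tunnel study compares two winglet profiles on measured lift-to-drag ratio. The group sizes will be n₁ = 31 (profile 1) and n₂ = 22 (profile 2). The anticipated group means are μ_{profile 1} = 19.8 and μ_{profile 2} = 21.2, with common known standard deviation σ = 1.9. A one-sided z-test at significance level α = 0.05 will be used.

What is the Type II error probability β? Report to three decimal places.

β ≈ 0.159

Standardized effect: d = |μ_{profile 1} − μ_{profile 2}| / σ = |19.8 − 21.2| / 1.9 = 0.7368
Noncentrality parameter: δ = d / √(1/n₁ + 1/n₂) = 0.7368 / √(1/31 + 1/22) = 2.6432
Critical value for a one-sided test at α = 0.05: z_α = 1.645.
Power = Φ(δ − 1.645) = Φ(0.998) = 0.8409.
Type II error: β = 1 − power = 1 − 0.8409 = 0.1591.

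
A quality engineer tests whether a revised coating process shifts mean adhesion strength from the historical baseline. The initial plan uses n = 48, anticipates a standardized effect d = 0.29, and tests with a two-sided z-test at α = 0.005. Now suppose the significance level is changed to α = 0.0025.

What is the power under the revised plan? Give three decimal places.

δ = d·√n = 0.29 × √48 = 2.0092 (unchanged). New critical value: z_{0.0013} = 3.023.
Revised power = Φ(δ − 3.023) + Φ(−δ − 3.023) = Φ(-1.014) + Φ(-5.033) = 0.1553 + 0.0000 = 0.1553.

Power ≈ 0.155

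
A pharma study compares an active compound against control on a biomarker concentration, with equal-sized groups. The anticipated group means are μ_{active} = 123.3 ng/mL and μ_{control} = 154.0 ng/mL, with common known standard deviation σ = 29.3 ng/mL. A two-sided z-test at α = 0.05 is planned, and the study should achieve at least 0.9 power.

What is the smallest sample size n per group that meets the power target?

Standardized effect: d = |μ_{active} − μ_{control}| / σ = |123.3 − 154.0| / 29.3 = 1.0478
Set Φ(δ − 1.960) = 0.9; then δ − 1.960 = Φ⁻¹(0.9) = 1.282, giving δ = 3.242.
(The Φ(−δ − z_{α/2}) term is vanishingly small for δ > 0 and is dropped in the standard sample-size formula.)
δ = d·√(n/2) ⇒ n = 2(δ/d)² = 2 × (3.242 / 1.0478)² = 19.14.
Round up to the next whole unit.

n = 20 per group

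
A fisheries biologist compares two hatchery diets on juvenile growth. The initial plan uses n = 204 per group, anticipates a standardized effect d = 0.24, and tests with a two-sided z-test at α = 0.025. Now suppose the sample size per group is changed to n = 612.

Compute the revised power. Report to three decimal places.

With n = 612 per group: δ = d·√(n/2) = 0.24 × √(612/2) = 4.1983. Critical value z_{0.0125} = 2.241.
Revised power = Φ(δ − 2.241) + Φ(−δ − 2.241) = Φ(1.957) + Φ(-6.440) = 0.9748 + 0.0000 = 0.9748.

Power ≈ 0.975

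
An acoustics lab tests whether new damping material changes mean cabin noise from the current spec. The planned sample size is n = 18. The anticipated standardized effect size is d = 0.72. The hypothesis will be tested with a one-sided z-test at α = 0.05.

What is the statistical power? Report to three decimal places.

Power ≈ 0.921

Noncentrality parameter: λ = d·√n = 0.72 × √18 = 3.0547
Critical value for a one-sided test at α = 0.05: z_α = 1.645.
Power = Φ(λ − 1.645) = Φ(1.410) = 0.9207.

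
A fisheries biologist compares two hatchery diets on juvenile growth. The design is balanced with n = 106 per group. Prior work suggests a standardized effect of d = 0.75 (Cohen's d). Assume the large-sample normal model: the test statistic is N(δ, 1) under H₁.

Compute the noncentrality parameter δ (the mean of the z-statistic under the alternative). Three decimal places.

δ = d·√(n/2) = 0.75 × √(106/2) = 5.4601

δ ≈ 5.460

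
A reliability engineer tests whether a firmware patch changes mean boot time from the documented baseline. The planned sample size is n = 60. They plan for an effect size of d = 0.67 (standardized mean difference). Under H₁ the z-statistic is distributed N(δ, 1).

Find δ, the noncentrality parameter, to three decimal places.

δ ≈ 5.190

The noncentrality parameter scales effect size by the design's sample-size factor: δ = d·√n = 0.67 × √60 = 5.1898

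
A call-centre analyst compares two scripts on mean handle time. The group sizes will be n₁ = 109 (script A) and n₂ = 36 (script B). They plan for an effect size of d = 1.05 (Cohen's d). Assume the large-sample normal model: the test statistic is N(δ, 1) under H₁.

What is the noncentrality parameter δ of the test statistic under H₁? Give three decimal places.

The noncentrality parameter scales effect size by the design's sample-size factor: δ = d / √(1/n₁ + 1/n₂) = 1.05 / √(1/109 + 1/36) = 5.4622

δ ≈ 5.462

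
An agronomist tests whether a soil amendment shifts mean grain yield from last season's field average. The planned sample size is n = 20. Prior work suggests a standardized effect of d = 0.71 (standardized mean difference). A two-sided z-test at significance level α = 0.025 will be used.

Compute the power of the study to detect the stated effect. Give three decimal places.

Power ≈ 0.825

Noncentrality parameter: δ = d·√n = 0.71 × √20 = 3.1752
Critical value for a two-sided test at α = 0.025: z_{α/2} = 2.241.
Power = Φ(δ − 2.241) + Φ(−δ − 2.241) = Φ(0.934) + Φ(-5.417) = 0.8248 + 0.0000 = 0.8248.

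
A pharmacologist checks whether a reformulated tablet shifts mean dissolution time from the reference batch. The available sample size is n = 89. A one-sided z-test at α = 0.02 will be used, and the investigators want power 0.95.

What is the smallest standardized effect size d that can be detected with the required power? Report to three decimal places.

d ≈ 0.392

Need Φ(δ − 2.054) = 0.95, so δ = 2.054 + 1.645 = 3.699.
δ = d·√n ⇒ d = δ/√n = 3.699/√89 = 0.3921.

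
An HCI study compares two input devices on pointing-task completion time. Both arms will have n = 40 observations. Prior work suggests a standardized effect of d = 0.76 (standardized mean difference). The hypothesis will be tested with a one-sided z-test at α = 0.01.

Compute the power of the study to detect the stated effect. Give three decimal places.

Noncentrality parameter: δ = d·√(n/2) = 0.76 × √(40/2) = 3.3988
Critical value for a one-sided test at α = 0.01: z_α = 2.326.
Power = P(Z > 2.326 − δ) = Φ(1.072) = 0.8582.

Power ≈ 0.858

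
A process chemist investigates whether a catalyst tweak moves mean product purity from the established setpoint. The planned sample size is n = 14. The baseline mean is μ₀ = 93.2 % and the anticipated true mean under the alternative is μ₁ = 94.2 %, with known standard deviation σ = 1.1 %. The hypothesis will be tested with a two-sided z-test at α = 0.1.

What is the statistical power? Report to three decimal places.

Power ≈ 0.961

Standardized effect: d = |μ₁ − μ₀| / σ = |94.2 − 93.2| / 1.1 = 0.9091
Noncentrality parameter: δ = d·√n = 0.9091 × √14 = 3.4015
Two-sided α = 0.1 → critical value z_{0.05} = 1.645.
Power = Φ(δ − 1.645) + Φ(−δ − 1.645) = Φ(1.757) + Φ(-5.046) = 0.9605 + 0.0000 = 0.9605.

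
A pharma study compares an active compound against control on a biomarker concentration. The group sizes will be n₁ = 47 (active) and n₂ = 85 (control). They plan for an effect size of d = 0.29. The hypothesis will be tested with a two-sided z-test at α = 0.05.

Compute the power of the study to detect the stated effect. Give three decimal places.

Noncentrality parameter: δ = d / √(1/n₁ + 1/n₂) = 0.29 / √(1/47 + 1/85) = 1.5954
Two-sided α = 0.05 → critical value z_{0.025} = 1.960.
Power = Φ(δ − 1.960) + Φ(−δ − 1.960) = Φ(-0.365) + Φ(-3.555) = 0.3577 + 0.0002 = 0.3579.

Power ≈ 0.358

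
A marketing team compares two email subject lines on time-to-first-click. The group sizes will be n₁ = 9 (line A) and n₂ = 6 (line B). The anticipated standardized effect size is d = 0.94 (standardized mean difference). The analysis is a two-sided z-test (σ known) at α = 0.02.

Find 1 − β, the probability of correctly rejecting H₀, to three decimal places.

Power ≈ 0.294

Noncentrality parameter: δ = d / √(1/n₁ + 1/n₂) = 0.94 / √(1/9 + 1/6) = 1.7835
Two-sided α = 0.02 → critical value z_{0.01} = 2.326.
Power = Φ(δ − 2.326) + Φ(−δ − 2.326) = Φ(-0.543) + Φ(-4.110) = 0.2936 + 0.0000 = 0.2936.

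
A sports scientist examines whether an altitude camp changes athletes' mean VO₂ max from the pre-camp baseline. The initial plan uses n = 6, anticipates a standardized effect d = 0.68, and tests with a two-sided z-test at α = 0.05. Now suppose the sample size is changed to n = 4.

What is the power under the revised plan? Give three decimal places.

Power ≈ 0.275

With n = 4: δ = d·√n = 0.68 × √4 = 1.3600. Critical value z_{0.025} = 1.960.
Revised power = Φ(δ − 1.960) + Φ(−δ − 1.960) = Φ(-0.600) + Φ(-3.320) = 0.2743 + 0.0005 = 0.2747.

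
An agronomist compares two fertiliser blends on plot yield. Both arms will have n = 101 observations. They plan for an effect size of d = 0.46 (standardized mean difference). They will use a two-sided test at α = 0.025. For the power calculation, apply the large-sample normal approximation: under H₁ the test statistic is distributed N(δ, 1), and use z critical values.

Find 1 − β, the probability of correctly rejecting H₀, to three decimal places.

Power ≈ 0.848

Noncentrality parameter: δ = d·√(n/2) = 0.46 × √(101/2) = 3.2689
Critical value for a two-sided test at α = 0.025: z_{α/2} = 2.241.
Power = Φ(δ − 2.241) + Φ(−δ − 2.241) = Φ(1.028) + Φ(-5.510) = 0.8479 + 0.0000 = 0.8479.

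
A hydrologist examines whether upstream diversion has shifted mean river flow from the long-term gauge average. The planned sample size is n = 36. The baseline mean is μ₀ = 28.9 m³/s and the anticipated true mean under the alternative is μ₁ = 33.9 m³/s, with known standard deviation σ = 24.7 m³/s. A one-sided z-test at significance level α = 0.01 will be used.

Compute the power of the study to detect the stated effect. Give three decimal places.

Standardized effect: d = |μ₁ − μ₀| / σ = |33.9 − 28.9| / 24.7 = 0.2024
Noncentrality parameter: δ = d·√n = 0.2024 × √36 = 1.2146
One-sided α = 0.01 → critical value z_{0.01} = 2.326.
Power = Φ(δ − 2.326) = Φ(-1.112) = 0.1331.

Power ≈ 0.133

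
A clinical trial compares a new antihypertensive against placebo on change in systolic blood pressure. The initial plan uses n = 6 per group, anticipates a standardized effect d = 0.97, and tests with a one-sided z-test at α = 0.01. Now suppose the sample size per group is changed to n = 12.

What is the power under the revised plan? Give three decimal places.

Power ≈ 0.520

With n = 12 per group: δ = d·√(n/2) = 0.97 × √(12/2) = 2.3760. Critical value z_{0.01} = 2.326.
Revised power = Φ(δ − 2.326) = Φ(0.050) = 0.5198.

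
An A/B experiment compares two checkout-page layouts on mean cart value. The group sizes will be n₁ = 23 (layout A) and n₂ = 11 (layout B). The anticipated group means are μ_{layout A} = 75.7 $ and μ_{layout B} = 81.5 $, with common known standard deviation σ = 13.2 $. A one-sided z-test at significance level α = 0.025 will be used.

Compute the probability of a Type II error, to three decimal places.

β ≈ 0.777

Standardized effect: d = |μ_{layout A} − μ_{layout B}| / σ = |75.7 − 81.5| / 13.2 = 0.4394
Noncentrality parameter: δ = d / √(1/n₁ + 1/n₂) = 0.4394 / √(1/23 + 1/11) = 1.1986
One-sided α = 0.025 → critical value z_{0.025} = 1.960.
Power = P(Z > 1.960 − δ) = Φ(-0.761) = 0.2232.
Type II error: β = 1 − power = 1 − 0.2232 = 0.7768.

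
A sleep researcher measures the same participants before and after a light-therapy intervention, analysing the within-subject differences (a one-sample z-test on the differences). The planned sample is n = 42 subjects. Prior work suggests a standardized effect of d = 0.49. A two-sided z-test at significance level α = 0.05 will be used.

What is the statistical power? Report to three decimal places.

Power ≈ 0.888

Noncentrality parameter: δ = d·√n = 0.49 × √42 = 3.1756
Two-sided α = 0.05 → critical value z_{0.025} = 1.960.
Power = Φ(δ − 1.960) + Φ(−δ − 1.960) = Φ(1.216) + Φ(-5.136) = 0.8879 + 0.0000 = 0.8879.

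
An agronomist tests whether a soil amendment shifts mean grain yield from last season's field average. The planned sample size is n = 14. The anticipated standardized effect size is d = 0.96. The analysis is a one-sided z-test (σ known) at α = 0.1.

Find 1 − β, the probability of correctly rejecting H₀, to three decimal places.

Noncentrality parameter: δ = d·√n = 0.96 × √14 = 3.5920
One-sided α = 0.1 → critical value z_{0.1} = 1.282.
Power = Φ(δ − 1.282) = Φ(2.310) = 0.9896.

Power ≈ 0.990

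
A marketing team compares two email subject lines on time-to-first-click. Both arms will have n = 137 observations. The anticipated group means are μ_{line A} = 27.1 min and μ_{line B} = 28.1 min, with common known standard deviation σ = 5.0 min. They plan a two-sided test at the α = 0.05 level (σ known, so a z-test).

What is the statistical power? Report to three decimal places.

Power ≈ 0.380

Standardized effect: d = |μ_{line A} − μ_{line B}| / σ = |27.1 − 28.1| / 5.0 = 0.2000
Noncentrality parameter: δ = d·√(n/2) = 0.2000 × √(137/2) = 1.6553
Critical value for a two-sided test at α = 0.05: z_{α/2} = 1.960.
Power = Φ(δ − 1.960) + Φ(−δ − 1.960) = Φ(-0.305) + Φ(-3.615) = 0.3803 + 0.0002 = 0.3805.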